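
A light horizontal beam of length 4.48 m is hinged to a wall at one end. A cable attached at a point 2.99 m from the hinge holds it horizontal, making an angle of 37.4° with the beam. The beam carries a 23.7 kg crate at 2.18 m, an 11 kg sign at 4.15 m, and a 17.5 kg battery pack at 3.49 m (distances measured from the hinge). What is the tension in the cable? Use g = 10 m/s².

Sum moments about the hinge (the unknown hinge reaction has zero arm there).
Crate: 23.7 × 10 = 237 N down at 2.18 m → arm 2.18 m, τ = 237 × 2.18 = 516.7 N·m clockwise.
Sign: 11 × 10 = 110 N down at 4.15 m → arm 4.15 m, τ = 110 × 4.15 = 456.5 N·m clockwise.
Battery pack: 17.5 × 10 = 175 N down at 3.49 m → arm 3.49 m, τ = 175 × 3.49 = 610.8 N·m clockwise.
Total clockwise load moment = 1584 N·m.
The cable tension T acts at 2.99 m; only its component perpendicular to the beam, T sinθ, produces torque. sin 37.4° = 0.6074.
Setting net torque to zero: T × 2.99 × 0.6074 = 1584 → T = 1584 / 1.816 = 872 N.

T ≈ 872 N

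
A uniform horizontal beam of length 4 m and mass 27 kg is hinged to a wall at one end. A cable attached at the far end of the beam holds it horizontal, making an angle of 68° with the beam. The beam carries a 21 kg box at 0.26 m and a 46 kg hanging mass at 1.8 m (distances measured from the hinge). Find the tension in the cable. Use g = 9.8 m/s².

T ≈ 376 N

Choose the hinge as the axis so the unknown hinge reaction has zero arm there.
Beam weight: 27 × 9.8 = 264.6 N down at 2 m → arm 2 m, τ = 264.6 × 2 = 529.2 N·m clockwise.
Box: 21 × 9.8 = 205.8 N down at 0.26 m → arm 0.26 m, τ = 205.8 × 0.26 = 53.51 N·m clockwise.
Hanging mass: 46 × 9.8 = 450.8 N down at 1.8 m → arm 1.8 m, τ = 450.8 × 1.8 = 811.4 N·m clockwise.
Total clockwise load moment = 1394 N·m.
The cable tension T acts at 4 m; only its component perpendicular to the beam, T sinθ, produces torque. sin 68° = 0.9272.
Στ = 0 ⇒ T × 4 × 0.9272 = 1394 ⇒ T = 1394 / 3.709 = 376 N.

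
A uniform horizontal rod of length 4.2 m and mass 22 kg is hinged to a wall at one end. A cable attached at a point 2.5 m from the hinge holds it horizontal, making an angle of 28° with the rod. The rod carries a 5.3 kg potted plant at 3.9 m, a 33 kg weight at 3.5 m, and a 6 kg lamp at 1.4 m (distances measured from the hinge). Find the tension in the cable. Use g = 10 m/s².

T ≈ 1630 N

Taking torques about the hinge:
Beam weight: 22 × 10 = 220 N down at 2.1 m → arm 2.1 m, τ = 220 × 2.1 = 462 N·m clockwise.
Potted plant: 5.3 × 10 = 53 N down at 3.9 m → arm 3.9 m, τ = 53 × 3.9 = 206.7 N·m clockwise.
Weight: 33 × 10 = 330 N down at 3.5 m → arm 3.5 m, τ = 330 × 3.5 = 1155 N·m clockwise.
Lamp: 6 × 10 = 60 N down at 1.4 m → arm 1.4 m, τ = 60 × 1.4 = 84 N·m clockwise.
Total clockwise load moment = 1908 N·m.
The cable tension T acts at 2.5 m; only its component perpendicular to the rod, T sinθ, produces torque. sin 28° = 0.4695.
Setting net torque to zero: T × 2.5 × 0.4695 = 1908 → T = 1908 / 1.174 = 1630 N.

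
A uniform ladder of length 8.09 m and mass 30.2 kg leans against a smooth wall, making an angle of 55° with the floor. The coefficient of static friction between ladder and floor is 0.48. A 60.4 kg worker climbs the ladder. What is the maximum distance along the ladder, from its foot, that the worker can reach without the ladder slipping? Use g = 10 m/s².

d ≈ 6.3 m

About the foot of the ladder:
Ladder weight 30.2×10 = 302 N acts at 4.045 m along the ladder; its horizontal arm is 4.045·cos55° = 2.32 m → τ = 700.6 N·m clockwise.
Worker weight 60.4×10 = 604 N at distance d → arm d·cos55° → τ = 604·d·0.5736 clockwise.
Wall normal N at the top has arm L sinθ = 6.627 m counterclockwise, so Στ = 0 gives N·6.627 = 700.6 + 346.5·d.
ΣFy = 0 ⇒ N_floor = 906 N, so the maximum friction is μ_s·N_floor = 0.48×906 = 434.9 N. ΣFx = 0 ⇒ N_wall = f, so at the slipping point N = 434.9 N.
Substituting: 434.9×6.627 = 700.6 + 346.5·d ⇒ d = (2882 − 700.6) / 346.5 = 6.3 m.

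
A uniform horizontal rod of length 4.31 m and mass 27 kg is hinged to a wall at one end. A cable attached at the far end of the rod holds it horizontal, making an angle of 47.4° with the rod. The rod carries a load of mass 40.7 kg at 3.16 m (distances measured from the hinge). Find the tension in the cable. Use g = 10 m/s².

T ≈ 589 N

Taking torques about the hinge:
Beam weight: 27 × 10 = 270 N down at 2.155 m → arm 2.155 m, τ = 270 × 2.155 = 581.8 N·m clockwise.
Load: 40.7 × 10 = 407 N down at 3.16 m → arm 3.16 m, τ = 407 × 3.16 = 1286 N·m clockwise.
Total clockwise load moment = 1868 N·m.
The cable tension T acts at 4.31 m; only its component perpendicular to the rod, T sinθ, produces torque. sin 47.4° = 0.7361.
Setting net torque to zero: T × 4.31 × 0.7361 = 1868 → T = 1868 / 3.173 = 589 N.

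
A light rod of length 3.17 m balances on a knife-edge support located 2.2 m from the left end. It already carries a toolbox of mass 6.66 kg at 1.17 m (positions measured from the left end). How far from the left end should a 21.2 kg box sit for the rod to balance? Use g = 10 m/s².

About the knife-edge support (at 2.2 m from the left end):
Toolbox: 6.66 × 10 = 66.6 N down at 1.17 m → arm 1.03 m, τ = 66.6 × 1.03 = 68.6 N·m counterclockwise.
Net moment of existing loads = 68.6 N·m counterclockwise.
The box weighs 21.2 × 10 = 212 N and must supply an equal clockwise moment, so its lever arm about the knife-edge support is 68.6 / 212 = 0.324 m.
That puts it at 2.2 + 0.324 = 2.52 m from the left end.

x ≈ 2.52 m from the left end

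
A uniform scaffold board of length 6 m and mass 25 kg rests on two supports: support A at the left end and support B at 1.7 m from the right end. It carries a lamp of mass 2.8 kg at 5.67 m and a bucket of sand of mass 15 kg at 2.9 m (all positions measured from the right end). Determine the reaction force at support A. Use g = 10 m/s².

R_A ≈ 143 N

Take moments about support B.
Beam weight: 25 × 10 = 250 N down at 3 m → arm 1.3 m, τ = 250 × 1.3 = 325 N·m counterclockwise.
Lamp: 2.8 × 10 = 28 N down at 5.67 m → arm 3.97 m, τ = 28 × 3.97 = 111.2 N·m counterclockwise.
Bucket of sand: 15 × 10 = 150 N down at 2.9 m → arm 1.2 m, τ = 150 × 1.2 = 180 N·m counterclockwise.
Net load moment about support B = 616.2 N·m counterclockwise.
Reaction R at support A is upward at 6 m, arm 4.3 m → moment R × 4.3 clockwise.
Setting net torque to zero: R × 4.3 = 616.2 → R = 143 N.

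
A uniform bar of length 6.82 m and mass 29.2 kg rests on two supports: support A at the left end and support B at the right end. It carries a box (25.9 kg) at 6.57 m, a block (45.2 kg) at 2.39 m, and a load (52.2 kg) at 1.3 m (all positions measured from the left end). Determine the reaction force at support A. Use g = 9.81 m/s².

R_A ≈ 855 N

Sum moments about support B (its reaction then has zero moment arm).
Beam weight: 29.2 × 9.81 = 286.5 N down at 3.41 m → arm 3.41 m, τ = 286.5 × 3.41 = 977 N·m counterclockwise.
Box: 25.9 × 9.81 = 254.1 N down at 6.57 m → arm 0.25 m, τ = 254.1 × 0.25 = 63.52 N·m counterclockwise.
Block: 45.2 × 9.81 = 443.4 N down at 2.39 m → arm 4.43 m, τ = 443.4 × 4.43 = 1964 N·m counterclockwise.
Load: 52.2 × 9.81 = 512.1 N down at 1.3 m → arm 5.52 m, τ = 512.1 × 5.52 = 2827 N·m counterclockwise.
Net load moment about support B = 5832 N·m counterclockwise.
Reaction R at support A is upward at 0 m, arm 6.82 m → moment R × 6.82 clockwise.
Στ = 0 ⇒ R × 6.82 = 5832 ⇒ R = 855 N.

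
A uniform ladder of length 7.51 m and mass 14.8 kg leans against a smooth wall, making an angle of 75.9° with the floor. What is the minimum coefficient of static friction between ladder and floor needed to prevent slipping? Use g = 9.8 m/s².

μ_min ≈ 0.126

About the foot of the ladder:
Ladder weight 14.8×9.8 = 145 N acts at 3.755 m along the ladder; its horizontal arm is 3.755·cos75.9° = 0.9148 m → τ = 132.6 N·m clockwise.
Wall normal N acts horizontally at the top; its moment arm is the height L sinθ = 7.51·sin75.9° = 7.284 m, counterclockwise.
Balancing moments: N × 7.284 = 132.6, giving N = 18.2 N.
ΣFx = 0 ⇒ f = N_wall = 18.2 N. ΣFy = 0 ⇒ N_floor = 145 N.
μ_min = f / N_floor = 18.2 / 145 = 0.126.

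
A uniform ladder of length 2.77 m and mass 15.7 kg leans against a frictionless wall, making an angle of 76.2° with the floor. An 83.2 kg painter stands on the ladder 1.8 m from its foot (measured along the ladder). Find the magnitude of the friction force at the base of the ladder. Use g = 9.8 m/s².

Taking torques about the foot of the ladder:
Ladder weight 15.7×9.8 = 153.9 N acts at 1.385 m along the ladder; its horizontal arm is 1.385·cos76.2° = 0.3304 m → τ = 50.85 N·m clockwise.
Painter: 83.2×9.8 = 815.4 N at 1.8 m → arm 0.4294 m → τ = 350.1 N·m clockwise.
Wall normal N acts horizontally at the top; its moment arm is the height L sinθ = 2.77·sin76.2° = 2.69 m, counterclockwise.
Setting net torque to zero: N × 2.69 = 401 → N = 149 N.
ΣFx = 0: friction at the foot balances the wall's push, so f = N_wall = 149 N.

f ≈ 149 N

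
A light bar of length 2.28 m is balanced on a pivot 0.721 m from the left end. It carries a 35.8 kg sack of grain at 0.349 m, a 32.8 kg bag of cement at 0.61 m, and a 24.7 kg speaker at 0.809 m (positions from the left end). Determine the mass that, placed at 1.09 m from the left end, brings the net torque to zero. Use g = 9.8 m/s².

Choose the pivot (at 0.721 m from the left end) as the axis so the support reaction has zero arm there.
Sack of grain: 35.8 × 9.8 = 350.8 N down at 0.349 m → arm 0.372 m, τ = 350.8 × 0.372 = 130.5 N·m counterclockwise.
Bag of cement: 32.8 × 9.8 = 321.4 N down at 0.61 m → arm 0.111 m, τ = 321.4 × 0.111 = 35.68 N·m counterclockwise.
Speaker: 24.7 × 9.8 = 242.1 N down at 0.809 m → arm 0.088 m, τ = 242.1 × 0.088 = 21.3 N·m clockwise.
Net moment of known loads = 144.9 N·m counterclockwise.
An unknown mass m at 1.09 m has arm 0.369 m; its moment is m·g·0.369 clockwise.
Setting net torque to zero: m × 9.8 × 0.369 = 144.9 → m = 144.9 / (9.8 × 0.369) = 40.1 kg.

m ≈ 40.1 kg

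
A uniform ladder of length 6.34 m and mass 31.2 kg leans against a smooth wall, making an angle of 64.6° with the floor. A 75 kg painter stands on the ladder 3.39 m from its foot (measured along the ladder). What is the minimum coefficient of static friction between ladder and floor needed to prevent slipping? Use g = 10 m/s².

μ_min ≈ 0.249

Take moments about the foot of the ladder.
Ladder weight 31.2×10 = 312 N acts at 3.17 m along the ladder; its horizontal arm is 3.17·cos64.6° = 1.36 m → τ = 424.3 N·m clockwise.
Painter: 75×10 = 750 N at 3.39 m → arm 1.454 m → τ = 1090 N·m clockwise.
Wall normal N acts horizontally at the top; its moment arm is the height L sinθ = 6.34·sin64.6° = 5.727 m, counterclockwise.
Setting net torque to zero: N × 5.727 = 1514 → N = 264.4 N.
ΣFx = 0 ⇒ f = N_wall = 264.4 N. ΣFy = 0 ⇒ N_floor = 1062 N.
μ_min = f / N_floor = 264.4 / 1062 = 0.249.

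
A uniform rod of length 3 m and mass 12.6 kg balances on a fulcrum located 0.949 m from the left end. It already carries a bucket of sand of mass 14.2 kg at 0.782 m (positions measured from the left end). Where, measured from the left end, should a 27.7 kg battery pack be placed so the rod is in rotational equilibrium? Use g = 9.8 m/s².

Sum moments about the fulcrum (at 0.949 m from the left end) (the support reaction has zero arm there).
Beam weight: 12.6 × 9.8 = 123.5 N down at 1.5 m → arm 0.551 m, τ = 123.5 × 0.551 = 68.05 N·m clockwise.
Bucket of sand: 14.2 × 9.8 = 139.2 N down at 0.782 m → arm 0.167 m, τ = 139.2 × 0.167 = 23.25 N·m counterclockwise.
Net moment of existing loads = 44.8 N·m clockwise.
The battery pack weighs 27.7 × 9.8 = 271.5 N and must supply an equal counterclockwise moment, so its lever arm about the fulcrum is 44.8 / 271.5 = 0.165 m.
That puts it at 0.949 − 0.165 = 0.784 m from the left end.

x ≈ 0.784 m from the left end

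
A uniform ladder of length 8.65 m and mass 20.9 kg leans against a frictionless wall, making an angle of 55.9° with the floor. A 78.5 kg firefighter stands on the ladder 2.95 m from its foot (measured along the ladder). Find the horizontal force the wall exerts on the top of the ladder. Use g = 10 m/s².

About the foot of the ladder:
Ladder weight 20.9×10 = 209 N acts at 4.325 m along the ladder; its horizontal arm is 4.325·cos55.9° = 2.425 m → τ = 506.8 N·m clockwise.
Firefighter: 78.5×10 = 785 N at 2.95 m → arm 1.654 m → τ = 1298 N·m clockwise.
Wall normal N acts horizontally at the top; its moment arm is the height L sinθ = 8.65·sin55.9° = 7.163 m, counterclockwise.
Setting net torque to zero: N × 7.163 = 1805 → N = 252 N.

N_wall ≈ 252 N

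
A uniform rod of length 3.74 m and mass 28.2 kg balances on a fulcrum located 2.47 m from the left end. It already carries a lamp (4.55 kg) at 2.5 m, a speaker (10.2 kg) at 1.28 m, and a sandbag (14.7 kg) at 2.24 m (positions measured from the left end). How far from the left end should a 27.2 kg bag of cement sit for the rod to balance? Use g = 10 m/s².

Sum moments about the fulcrum (at 2.47 m from the left end) (the support reaction has zero arm there).
Beam weight: 28.2 × 10 = 282 N down at 1.87 m → arm 0.6 m, τ = 282 × 0.6 = 169.2 N·m counterclockwise.
Lamp: 4.55 × 10 = 45.5 N down at 2.5 m → arm 0.03 m, τ = 45.5 × 0.03 = 1.365 N·m clockwise.
Speaker: 10.2 × 10 = 102 N down at 1.28 m → arm 1.19 m, τ = 102 × 1.19 = 121.4 N·m counterclockwise.
Sandbag: 14.7 × 10 = 147 N down at 2.24 m → arm 0.23 m, τ = 147 × 0.23 = 33.81 N·m counterclockwise.
Net moment of existing loads = 323 N·m counterclockwise.
The bag of cement weighs 27.2 × 10 = 272 N and must supply an equal clockwise moment, so its lever arm about the fulcrum is 323 / 272 = 1.19 m.
That puts it at 2.47 + 1.19 = 3.66 m from the left end.

x ≈ 3.66 m from the left end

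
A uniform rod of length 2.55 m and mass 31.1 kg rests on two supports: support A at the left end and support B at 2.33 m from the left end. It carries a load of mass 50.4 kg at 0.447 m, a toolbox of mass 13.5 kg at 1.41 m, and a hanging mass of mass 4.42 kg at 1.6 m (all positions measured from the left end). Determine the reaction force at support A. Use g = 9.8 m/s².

R_A ≈ 603 N

Take moments about support B.
Beam weight: 31.1 × 9.8 = 304.8 N down at 1.275 m → arm 1.055 m, τ = 304.8 × 1.055 = 321.6 N·m counterclockwise.
Load: 50.4 × 9.8 = 493.9 N down at 0.447 m → arm 1.883 m, τ = 493.9 × 1.883 = 930 N·m counterclockwise.
Toolbox: 13.5 × 9.8 = 132.3 N down at 1.41 m → arm 0.92 m, τ = 132.3 × 0.92 = 121.7 N·m counterclockwise.
Hanging mass: 4.42 × 9.8 = 43.32 N down at 1.6 m → arm 0.73 m, τ = 43.32 × 0.73 = 31.62 N·m counterclockwise.
Net load moment about support B = 1405 N·m counterclockwise.
Reaction R at support A is upward at 0 m, arm 2.33 m → moment R × 2.33 clockwise.
For rotational equilibrium, R × 2.33 = 1405, so R = 603 N.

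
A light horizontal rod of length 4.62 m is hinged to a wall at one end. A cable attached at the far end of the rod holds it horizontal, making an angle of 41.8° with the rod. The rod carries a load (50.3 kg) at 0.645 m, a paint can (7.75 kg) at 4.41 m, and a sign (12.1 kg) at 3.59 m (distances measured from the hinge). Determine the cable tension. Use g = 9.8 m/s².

T ≈ 350 N

Choose the hinge as the axis so the unknown hinge reaction has zero arm there.
Load: 50.3 × 9.8 = 492.9 N down at 0.645 m → arm 0.645 m, τ = 492.9 × 0.645 = 317.9 N·m clockwise.
Paint can: 7.75 × 9.8 = 75.95 N down at 4.41 m → arm 4.41 m, τ = 75.95 × 4.41 = 334.9 N·m clockwise.
Sign: 12.1 × 9.8 = 118.6 N down at 3.59 m → arm 3.59 m, τ = 118.6 × 3.59 = 425.8 N·m clockwise.
Total clockwise load moment = 1079 N·m.
The cable tension T acts at 4.62 m; only its component perpendicular to the rod, T sinθ, produces torque. sin 41.8° = 0.6665.
Balancing moments: T × 4.62 × 0.6665 = 1079, giving T = 1079 / 3.079 = 350 N.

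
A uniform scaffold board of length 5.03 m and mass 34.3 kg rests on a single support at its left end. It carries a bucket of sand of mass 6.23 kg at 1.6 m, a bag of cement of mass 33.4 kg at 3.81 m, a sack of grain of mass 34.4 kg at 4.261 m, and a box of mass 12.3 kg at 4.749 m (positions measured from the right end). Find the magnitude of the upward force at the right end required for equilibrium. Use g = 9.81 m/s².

F ≈ 348 N

Taking torques about the left end:
Beam weight: 34.3 × 9.81 = 336.5 N down at 2.515 m → arm 2.515 m, τ = 336.5 × 2.515 = 846.3 N·m clockwise.
Bucket of sand: 6.23 × 9.81 = 61.12 N down at 1.6 m → arm 3.43 m, τ = 61.12 × 3.43 = 209.6 N·m clockwise.
Bag of cement: 33.4 × 9.81 = 327.7 N down at 3.81 m → arm 1.22 m, τ = 327.7 × 1.22 = 399.8 N·m clockwise.
Sack of grain: 34.4 × 9.81 = 337.5 N down at 4.261 m → arm 0.769 m, τ = 337.5 × 0.769 = 259.5 N·m clockwise.
Box: 12.3 × 9.81 = 120.7 N down at 4.749 m → arm 0.281 m, τ = 120.7 × 0.281 = 33.92 N·m clockwise.
Net moment of the loads = 1749 N·m clockwise.
The upward force F acts at the right end, arm 5.03 m, giving F × 5.03 counterclockwise.
Στ = 0 ⇒ F × 5.03 = 1749 ⇒ F = 1749 / 5.03 = 348 N.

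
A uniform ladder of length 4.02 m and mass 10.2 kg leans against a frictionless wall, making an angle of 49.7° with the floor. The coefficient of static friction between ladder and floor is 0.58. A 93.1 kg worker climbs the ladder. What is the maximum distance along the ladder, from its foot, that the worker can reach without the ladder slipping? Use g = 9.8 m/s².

About the foot of the ladder:
Ladder weight 10.2×9.8 = 99.96 N acts at 2.01 m along the ladder; its horizontal arm is 2.01·cos49.7° = 1.3 m → τ = 129.9 N·m clockwise.
Worker weight 93.1×9.8 = 912.4 N at distance d → arm d·cos49.7° → τ = 912.4·d·0.6468 clockwise.
Wall normal N at the top has arm L sinθ = 3.066 m counterclockwise, so Στ = 0 gives N·3.066 = 129.9 + 590.1·d.
ΣFy = 0 ⇒ N_floor = 1012 N, so the maximum friction is μ_s·N_floor = 0.58×1012 = 587 N. ΣFx = 0 ⇒ N_wall = f, so at the slipping point N = 587 N.
Substituting: 587×3.066 = 129.9 + 590.1·d ⇒ d = (1800 − 129.9) / 590.1 = 2.83 m.

d ≈ 2.83 m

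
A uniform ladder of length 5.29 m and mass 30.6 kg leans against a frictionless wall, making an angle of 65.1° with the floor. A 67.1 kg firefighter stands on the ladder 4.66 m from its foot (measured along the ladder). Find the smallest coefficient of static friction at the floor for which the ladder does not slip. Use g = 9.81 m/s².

μ_min ≈ 0.354

Choose the foot of the ladder as the axis so the floor normal and friction both act there and drop out.
Ladder weight 30.6×9.81 = 300.2 N acts at 2.645 m along the ladder; its horizontal arm is 2.645·cos65.1° = 1.114 m → τ = 334.4 N·m clockwise.
Firefighter: 67.1×9.81 = 658.3 N at 4.66 m → arm 1.962 m → τ = 1292 N·m clockwise.
Wall normal N acts horizontally at the top; its moment arm is the height L sinθ = 5.29·sin65.1° = 4.798 m, counterclockwise.
Balancing moments: N × 4.798 = 1626, giving N = 338.9 N.
ΣFx = 0 ⇒ f = N_wall = 338.9 N. ΣFy = 0 ⇒ N_floor = 958.5 N.
μ_min = f / N_floor = 338.9 / 958.5 = 0.354.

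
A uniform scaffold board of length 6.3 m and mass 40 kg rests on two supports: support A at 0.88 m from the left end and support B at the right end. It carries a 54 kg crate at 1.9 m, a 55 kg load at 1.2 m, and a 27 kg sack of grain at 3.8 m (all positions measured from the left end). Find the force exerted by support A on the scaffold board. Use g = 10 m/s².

R_A ≈ 1310 N

About support B:
Beam weight: 40 × 10 = 400 N down at 3.15 m → arm 3.15 m, τ = 400 × 3.15 = 1260 N·m counterclockwise.
Crate: 54 × 10 = 540 N down at 1.9 m → arm 4.4 m, τ = 540 × 4.4 = 2376 N·m counterclockwise.
Load: 55 × 10 = 550 N down at 1.2 m → arm 5.1 m, τ = 550 × 5.1 = 2805 N·m counterclockwise.
Sack of grain: 27 × 10 = 270 N down at 3.8 m → arm 2.5 m, τ = 270 × 2.5 = 675 N·m counterclockwise.
Net load moment about support B = 7116 N·m counterclockwise.
Reaction R at support A is upward at 0.88 m, arm 5.42 m → moment R × 5.42 clockwise.
Balancing moments: R × 5.42 = 7116, giving R = 1310 N.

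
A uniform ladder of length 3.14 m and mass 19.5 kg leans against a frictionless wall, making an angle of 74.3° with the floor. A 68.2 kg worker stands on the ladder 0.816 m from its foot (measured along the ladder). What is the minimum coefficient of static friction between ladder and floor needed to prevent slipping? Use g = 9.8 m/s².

Choose the foot of the ladder as the axis so the floor normal and friction both act there and drop out.
Ladder weight 19.5×9.8 = 191.1 N acts at 1.57 m along the ladder; its horizontal arm is 1.57·cos74.3° = 0.4248 m → τ = 81.18 N·m clockwise.
Worker: 68.2×9.8 = 668.4 N at 0.816 m → arm 0.2208 m → τ = 147.6 N·m clockwise.
Wall normal N acts horizontally at the top; its moment arm is the height L sinθ = 3.14·sin74.3° = 3.023 m, counterclockwise.
Balancing moments: N × 3.023 = 228.8, giving N = 75.69 N.
ΣFx = 0 ⇒ f = N_wall = 75.69 N. ΣFy = 0 ⇒ N_floor = 859.5 N.
μ_min = f / N_floor = 75.69 / 859.5 = 0.0881.

μ_min ≈ 0.0881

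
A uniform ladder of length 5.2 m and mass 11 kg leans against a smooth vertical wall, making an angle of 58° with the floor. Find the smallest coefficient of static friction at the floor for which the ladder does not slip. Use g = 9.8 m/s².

μ_min ≈ 0.312

Taking torques about the foot of the ladder:
Ladder weight 11×9.8 = 107.8 N acts at 2.6 m along the ladder; its horizontal arm is 2.6·cos58° = 1.378 m → τ = 148.5 N·m clockwise.
Wall normal N acts horizontally at the top; its moment arm is the height L sinθ = 5.2·sin58° = 4.41 m, counterclockwise.
For rotational equilibrium, N × 4.41 = 148.5, so N = 33.67 N.
ΣFx = 0 ⇒ f = N_wall = 33.67 N. ΣFy = 0 ⇒ N_floor = 107.8 N.
μ_min = f / N_floor = 33.67 / 107.8 = 0.312.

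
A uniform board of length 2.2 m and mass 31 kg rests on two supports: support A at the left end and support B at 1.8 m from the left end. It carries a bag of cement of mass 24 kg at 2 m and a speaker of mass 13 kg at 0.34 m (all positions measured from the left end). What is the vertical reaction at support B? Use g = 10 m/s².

Sum moments about support A (its reaction then has zero moment arm).
Beam weight: 31 × 10 = 310 N down at 1.1 m → arm 1.1 m, τ = 310 × 1.1 = 341 N·m clockwise.
Bag of cement: 24 × 10 = 240 N down at 2 m → arm 2 m, τ = 240 × 2 = 480 N·m clockwise.
Speaker: 13 × 10 = 130 N down at 0.34 m → arm 0.34 m, τ = 130 × 0.34 = 44.2 N·m clockwise.
Net load moment about support A = 865.2 N·m clockwise.
Reaction R at support B is upward at 1.8 m, arm 1.8 m → moment R × 1.8 counterclockwise.
For rotational equilibrium, R × 1.8 = 865.2, so R = 481 N.

R_B ≈ 481 N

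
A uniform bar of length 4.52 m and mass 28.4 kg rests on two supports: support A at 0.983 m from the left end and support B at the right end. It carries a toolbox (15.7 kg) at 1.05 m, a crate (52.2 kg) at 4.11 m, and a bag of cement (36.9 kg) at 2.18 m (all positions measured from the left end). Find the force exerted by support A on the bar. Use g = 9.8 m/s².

R_A ≈ 627 N

Taking torques about support B:
Beam weight: 28.4 × 9.8 = 278.3 N down at 2.26 m → arm 2.26 m, τ = 278.3 × 2.26 = 629 N·m counterclockwise.
Toolbox: 15.7 × 9.8 = 153.9 N down at 1.05 m → arm 3.47 m, τ = 153.9 × 3.47 = 534 N·m counterclockwise.
Crate: 52.2 × 9.8 = 511.6 N down at 4.11 m → arm 0.41 m, τ = 511.6 × 0.41 = 209.8 N·m counterclockwise.
Bag of cement: 36.9 × 9.8 = 361.6 N down at 2.18 m → arm 2.34 m, τ = 361.6 × 2.34 = 846.1 N·m counterclockwise.
Net load moment about support B = 2219 N·m counterclockwise.
Reaction R at support A is upward at 0.983 m, arm 3.537 m → moment R × 3.537 clockwise.
Setting net torque to zero: R × 3.537 = 2219 → R = 627 N.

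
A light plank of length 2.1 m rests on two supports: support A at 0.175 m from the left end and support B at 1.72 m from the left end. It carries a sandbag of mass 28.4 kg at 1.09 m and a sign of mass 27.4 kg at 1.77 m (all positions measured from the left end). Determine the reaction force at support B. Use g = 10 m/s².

R_B ≈ 451 N

Choose support A as the axis so its reaction then has zero moment arm.
Sandbag: 28.4 × 10 = 284 N down at 1.09 m → arm 0.915 m, τ = 284 × 0.915 = 259.9 N·m clockwise.
Sign: 27.4 × 10 = 274 N down at 1.77 m → arm 1.595 m, τ = 274 × 1.595 = 437 N·m clockwise.
Net load moment about support A = 696.9 N·m clockwise.
Reaction R at support B is upward at 1.72 m, arm 1.545 m → moment R × 1.545 counterclockwise.
Balancing moments: R × 1.545 = 696.9, giving R = 451 N.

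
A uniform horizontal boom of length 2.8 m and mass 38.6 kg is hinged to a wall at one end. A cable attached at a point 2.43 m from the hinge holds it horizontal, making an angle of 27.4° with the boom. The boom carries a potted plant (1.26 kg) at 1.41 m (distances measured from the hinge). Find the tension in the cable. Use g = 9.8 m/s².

T ≈ 489 N

About the hinge:
Beam weight: 38.6 × 9.8 = 378.3 N down at 1.4 m → arm 1.4 m, τ = 378.3 × 1.4 = 529.6 N·m clockwise.
Potted plant: 1.26 × 9.8 = 12.35 N down at 1.41 m → arm 1.41 m, τ = 12.35 × 1.41 = 17.41 N·m clockwise.
Total clockwise load moment = 547 N·m.
The cable tension T acts at 2.43 m; only its component perpendicular to the boom, T sinθ, produces torque. sin 27.4° = 0.4602.
For rotational equilibrium, T × 2.43 × 0.4602 = 547, so T = 547 / 1.118 = 489 N.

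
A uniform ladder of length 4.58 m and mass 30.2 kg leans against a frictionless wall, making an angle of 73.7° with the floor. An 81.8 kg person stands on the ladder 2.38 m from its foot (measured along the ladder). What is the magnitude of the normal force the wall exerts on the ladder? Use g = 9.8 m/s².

N_wall ≈ 165 N

Sum moments about the foot of the ladder (the floor normal and friction both act there and drop out).
Ladder weight 30.2×9.8 = 296 N acts at 2.29 m along the ladder; its horizontal arm is 2.29·cos73.7° = 0.6427 m → τ = 190.2 N·m clockwise.
Person: 81.8×9.8 = 801.6 N at 2.38 m → arm 0.668 m → τ = 535.5 N·m clockwise.
Wall normal N acts horizontally at the top; its moment arm is the height L sinθ = 4.58·sin73.7° = 4.396 m, counterclockwise.
For rotational equilibrium, N × 4.396 = 725.7, so N = 165 N.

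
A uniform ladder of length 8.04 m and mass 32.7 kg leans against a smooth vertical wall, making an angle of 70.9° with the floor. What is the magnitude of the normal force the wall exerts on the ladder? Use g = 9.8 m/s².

Taking torques about the foot of the ladder:
Ladder weight 32.7×9.8 = 320.5 N acts at 4.02 m along the ladder; its horizontal arm is 4.02·cos70.9° = 1.315 m → τ = 421.5 N·m clockwise.
Wall normal N acts horizontally at the top; its moment arm is the height L sinθ = 8.04·sin70.9° = 7.597 m, counterclockwise.
Στ = 0 ⇒ N × 7.597 = 421.5 ⇒ N = 55.5 N.

N_wall ≈ 55.5 N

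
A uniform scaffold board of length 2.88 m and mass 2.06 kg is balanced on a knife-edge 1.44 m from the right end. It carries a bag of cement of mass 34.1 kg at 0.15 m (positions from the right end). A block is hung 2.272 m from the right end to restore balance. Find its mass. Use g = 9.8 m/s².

m ≈ 52.9 kg

Sum moments about the knife-edge (at 1.44 m from the right end) (the support reaction has zero arm there).
Beam weight: acts at the knife-edge, moment arm 0 → no torque.
Bag of cement: 34.1 × 9.8 = 334.2 N down at 0.15 m → arm 1.29 m, τ = 334.2 × 1.29 = 431.1 N·m clockwise.
Net moment of known loads = 431.1 N·m clockwise.
An unknown mass m at 2.272 m has arm 0.832 m; its moment is m·g·0.832 counterclockwise.
Στ = 0 ⇒ m × 9.8 × 0.832 = 431.1 ⇒ m = 431.1 / (9.8 × 0.832) = 52.9 kg.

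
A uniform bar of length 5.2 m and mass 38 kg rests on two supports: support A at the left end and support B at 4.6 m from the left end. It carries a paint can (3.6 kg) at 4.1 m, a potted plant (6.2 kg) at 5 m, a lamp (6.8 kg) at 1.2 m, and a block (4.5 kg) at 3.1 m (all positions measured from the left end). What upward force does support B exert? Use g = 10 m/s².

Sum moments about support A (its reaction then has zero moment arm).
Beam weight: 38 × 10 = 380 N down at 2.6 m → arm 2.6 m, τ = 380 × 2.6 = 988 N·m clockwise.
Paint can: 3.6 × 10 = 36 N down at 4.1 m → arm 4.1 m, τ = 36 × 4.1 = 147.6 N·m clockwise.
Potted plant: 6.2 × 10 = 62 N down at 5 m → arm 5 m, τ = 62 × 5 = 310 N·m clockwise.
Lamp: 6.8 × 10 = 68 N down at 1.2 m → arm 1.2 m, τ = 68 × 1.2 = 81.6 N·m clockwise.
Block: 4.5 × 10 = 45 N down at 3.1 m → arm 3.1 m, τ = 45 × 3.1 = 139.5 N·m clockwise.
Net load moment about support A = 1667 N·m clockwise.
Reaction R at support B is upward at 4.6 m, arm 4.6 m → moment R × 4.6 counterclockwise.
Setting net torque to zero: R × 4.6 = 1667 → R = 362 N.

R_B ≈ 362 N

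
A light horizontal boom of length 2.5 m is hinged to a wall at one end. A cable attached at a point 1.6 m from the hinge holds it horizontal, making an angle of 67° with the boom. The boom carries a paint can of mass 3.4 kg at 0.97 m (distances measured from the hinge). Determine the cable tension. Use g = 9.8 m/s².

About the hinge:
Paint can: 3.4 × 9.8 = 33.32 N down at 0.97 m → arm 0.97 m, τ = 33.32 × 0.97 = 32.32 N·m clockwise.
Total clockwise load moment = 32.32 N·m.
The cable tension T acts at 1.6 m; only its component perpendicular to the boom, T sinθ, produces torque. sin 67° = 0.9205.
Στ = 0 ⇒ T × 1.6 × 0.9205 = 32.32 ⇒ T = 32.32 / 1.473 = 21.9 N.

T ≈ 21.9 N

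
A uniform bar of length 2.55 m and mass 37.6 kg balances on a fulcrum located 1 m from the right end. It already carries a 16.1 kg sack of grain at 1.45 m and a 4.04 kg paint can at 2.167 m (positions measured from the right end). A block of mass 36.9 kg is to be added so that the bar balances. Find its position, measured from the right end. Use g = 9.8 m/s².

x ≈ 0.396 m from the right end

About the fulcrum (at 1 m from the right end):
Beam weight: 37.6 × 9.8 = 368.5 N down at 1.275 m → arm 0.275 m, τ = 368.5 × 0.275 = 101.3 N·m counterclockwise.
Sack of grain: 16.1 × 9.8 = 157.8 N down at 1.45 m → arm 0.45 m, τ = 157.8 × 0.45 = 71.01 N·m counterclockwise.
Paint can: 4.04 × 9.8 = 39.59 N down at 2.167 m → arm 1.167 m, τ = 39.59 × 1.167 = 46.2 N·m counterclockwise.
Net moment of existing loads = 218.5 N·m counterclockwise.
The block weighs 36.9 × 9.8 = 361.6 N and must supply an equal clockwise moment, so its lever arm about the fulcrum is 218.5 / 361.6 = 0.604 m.
That puts it at 1 − 0.604 = 0.396 m from the right end.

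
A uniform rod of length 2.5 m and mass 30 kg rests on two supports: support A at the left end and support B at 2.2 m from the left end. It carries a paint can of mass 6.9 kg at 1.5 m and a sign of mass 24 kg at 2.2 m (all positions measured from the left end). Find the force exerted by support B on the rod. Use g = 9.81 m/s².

About support A:
Beam weight: 30 × 9.81 = 294.3 N down at 1.25 m → arm 1.25 m, τ = 294.3 × 1.25 = 367.9 N·m clockwise.
Paint can: 6.9 × 9.81 = 67.69 N down at 1.5 m → arm 1.5 m, τ = 67.69 × 1.5 = 101.5 N·m clockwise.
Sign: 24 × 9.81 = 235.4 N down at 2.2 m → arm 2.2 m, τ = 235.4 × 2.2 = 517.9 N·m clockwise.
Net load moment about support A = 987.3 N·m clockwise.
Reaction R at support B is upward at 2.2 m, arm 2.2 m → moment R × 2.2 counterclockwise.
Στ = 0 ⇒ R × 2.2 = 987.3 ⇒ R = 449 N.

R_B ≈ 449 N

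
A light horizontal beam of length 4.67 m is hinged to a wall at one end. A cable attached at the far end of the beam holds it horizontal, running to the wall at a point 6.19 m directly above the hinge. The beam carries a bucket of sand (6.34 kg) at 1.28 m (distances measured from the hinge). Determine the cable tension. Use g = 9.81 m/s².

T ≈ 21.4 N

Choose the hinge as the axis so the unknown hinge reaction has zero arm there.
Bucket of sand: 6.34 × 9.81 = 62.2 N down at 1.28 m → arm 1.28 m, τ = 62.2 × 1.28 = 79.62 N·m clockwise.
Total clockwise load moment = 79.62 N·m.
The cable tension T acts at 4.67 m; only its component perpendicular to the beam, T sinθ, produces torque. sinθ = h/√(h²+d²) = 6.19/√(6.19²+4.67²) = 0.7983.
Setting net torque to zero: T × 4.67 × 0.7983 = 79.62 → T = 79.62 / 3.728 = 21.4 N.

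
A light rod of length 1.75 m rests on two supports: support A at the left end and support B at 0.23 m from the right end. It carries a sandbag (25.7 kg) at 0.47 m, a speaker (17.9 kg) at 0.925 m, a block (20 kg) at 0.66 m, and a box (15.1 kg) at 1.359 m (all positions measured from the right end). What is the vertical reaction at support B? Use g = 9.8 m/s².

Take moments about support A.
Sandbag: 25.7 × 9.8 = 251.9 N down at 0.47 m → arm 1.28 m, τ = 251.9 × 1.28 = 322.4 N·m clockwise.
Speaker: 17.9 × 9.8 = 175.4 N down at 0.925 m → arm 0.825 m, τ = 175.4 × 0.825 = 144.7 N·m clockwise.
Block: 20 × 9.8 = 196 N down at 0.66 m → arm 1.09 m, τ = 196 × 1.09 = 213.6 N·m clockwise.
Box: 15.1 × 9.8 = 148 N down at 1.359 m → arm 0.391 m, τ = 148 × 0.391 = 57.87 N·m clockwise.
Net load moment about support A = 738.6 N·m clockwise.
Reaction R at support B is upward at 0.23 m, arm 1.52 m → moment R × 1.52 counterclockwise.
Setting net torque to zero: R × 1.52 = 738.6 → R = 486 N.

R_B ≈ 486 N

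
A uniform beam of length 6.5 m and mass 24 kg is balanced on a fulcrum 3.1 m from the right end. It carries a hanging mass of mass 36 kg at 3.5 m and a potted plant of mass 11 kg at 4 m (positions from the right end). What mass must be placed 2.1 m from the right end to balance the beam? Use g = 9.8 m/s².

m ≈ 27.9 kg

Taking torques about the fulcrum (at 3.1 m from the right end):
Beam weight: 24 × 9.8 = 235.2 N down at 3.25 m → arm 0.15 m, τ = 235.2 × 0.15 = 35.28 N·m counterclockwise.
Hanging mass: 36 × 9.8 = 352.8 N down at 3.5 m → arm 0.4 m, τ = 352.8 × 0.4 = 141.1 N·m counterclockwise.
Potted plant: 11 × 9.8 = 107.8 N down at 4 m → arm 0.9 m, τ = 107.8 × 0.9 = 97.02 N·m counterclockwise.
Net moment of known loads = 273.4 N·m counterclockwise.
An unknown mass m at 2.1 m has arm 1 m; its moment is m·g·1 clockwise.
Balancing moments: m × 9.8 × 1 = 273.4, giving m = 273.4 / (9.8 × 1) = 27.9 kg.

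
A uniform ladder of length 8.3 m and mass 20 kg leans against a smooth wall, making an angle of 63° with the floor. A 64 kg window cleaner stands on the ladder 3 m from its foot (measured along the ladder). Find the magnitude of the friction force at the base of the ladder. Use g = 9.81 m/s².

f ≈ 166 N

Choose the foot of the ladder as the axis so the floor normal and friction both act there and drop out.
Ladder weight 20×9.81 = 196.2 N acts at 4.15 m along the ladder; its horizontal arm is 4.15·cos63° = 1.884 m → τ = 369.6 N·m clockwise.
Window cleaner: 64×9.81 = 627.8 N at 3 m → arm 1.362 m → τ = 855.1 N·m clockwise.
Wall normal N acts horizontally at the top; its moment arm is the height L sinθ = 8.3·sin63° = 7.395 m, counterclockwise.
Balancing moments: N × 7.395 = 1225, giving N = 166 N.
ΣFx = 0: friction at the foot balances the wall's push, so f = N_wall = 166 N.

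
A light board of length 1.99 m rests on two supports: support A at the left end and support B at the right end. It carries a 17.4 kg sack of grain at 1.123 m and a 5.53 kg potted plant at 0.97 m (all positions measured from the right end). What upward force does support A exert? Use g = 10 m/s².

R_A ≈ 125 N

Choose support B as the axis so its reaction then has zero moment arm.
Sack of grain: 17.4 × 10 = 174 N down at 1.123 m → arm 1.123 m, τ = 174 × 1.123 = 195.4 N·m counterclockwise.
Potted plant: 5.53 × 10 = 55.3 N down at 0.97 m → arm 0.97 m, τ = 55.3 × 0.97 = 53.64 N·m counterclockwise.
Net load moment about support B = 249 N·m counterclockwise.
Reaction R at support A is upward at 1.99 m, arm 1.99 m → moment R × 1.99 clockwise.
Στ = 0 ⇒ R × 1.99 = 249 ⇒ R = 125 N.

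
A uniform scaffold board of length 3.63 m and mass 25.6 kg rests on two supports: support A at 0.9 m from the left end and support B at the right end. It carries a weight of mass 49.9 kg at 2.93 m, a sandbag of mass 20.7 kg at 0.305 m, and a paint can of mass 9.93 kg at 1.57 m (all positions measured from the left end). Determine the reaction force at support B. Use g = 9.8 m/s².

Take moments about support A.
Beam weight: 25.6 × 9.8 = 250.9 N down at 1.815 m → arm 0.915 m, τ = 250.9 × 0.915 = 229.6 N·m clockwise.
Weight: 49.9 × 9.8 = 489 N down at 2.93 m → arm 2.03 m, τ = 489 × 2.03 = 992.7 N·m clockwise.
Sandbag: 20.7 × 9.8 = 202.9 N down at 0.305 m → arm 0.595 m, τ = 202.9 × 0.595 = 120.7 N·m counterclockwise.
Paint can: 9.93 × 9.8 = 97.31 N down at 1.57 m → arm 0.67 m, τ = 97.31 × 0.67 = 65.2 N·m clockwise.
Net load moment about support A = 1167 N·m clockwise.
Reaction R at support B is upward at 3.63 m, arm 2.73 m → moment R × 2.73 counterclockwise.
Στ = 0 ⇒ R × 2.73 = 1167 ⇒ R = 427 N.

R_B ≈ 427 N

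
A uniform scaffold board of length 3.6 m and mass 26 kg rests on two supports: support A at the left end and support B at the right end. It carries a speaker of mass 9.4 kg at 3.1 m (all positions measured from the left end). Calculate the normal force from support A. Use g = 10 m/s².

About support B:
Beam weight: 26 × 10 = 260 N down at 1.8 m → arm 1.8 m, τ = 260 × 1.8 = 468 N·m counterclockwise.
Speaker: 9.4 × 10 = 94 N down at 3.1 m → arm 0.5 m, τ = 94 × 0.5 = 47 N·m counterclockwise.
Net load moment about support B = 515 N·m counterclockwise.
Reaction R at support A is upward at 0 m, arm 3.6 m → moment R × 3.6 clockwise.
Balancing moments: R × 3.6 = 515, giving R = 143 N.

R_A ≈ 143 N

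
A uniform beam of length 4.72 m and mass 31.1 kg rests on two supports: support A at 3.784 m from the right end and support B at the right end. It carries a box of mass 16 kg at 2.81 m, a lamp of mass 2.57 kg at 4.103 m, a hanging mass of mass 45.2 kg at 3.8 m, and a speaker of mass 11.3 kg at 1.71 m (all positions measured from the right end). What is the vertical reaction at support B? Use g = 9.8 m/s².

Sum moments about support A (its reaction then has zero moment arm).
Beam weight: 31.1 × 9.8 = 304.8 N down at 2.36 m → arm 1.424 m, τ = 304.8 × 1.424 = 434 N·m clockwise.
Box: 16 × 9.8 = 156.8 N down at 2.81 m → arm 0.974 m, τ = 156.8 × 0.974 = 152.7 N·m clockwise.
Lamp: 2.57 × 9.8 = 25.19 N down at 4.103 m → arm 0.319 m, τ = 25.19 × 0.319 = 8.036 N·m counterclockwise.
Hanging mass: 45.2 × 9.8 = 443 N down at 3.8 m → arm 0.016 m, τ = 443 × 0.016 = 7.088 N·m counterclockwise.
Speaker: 11.3 × 9.8 = 110.7 N down at 1.71 m → arm 2.074 m, τ = 110.7 × 2.074 = 229.6 N·m clockwise.
Net load moment about support A = 801.2 N·m clockwise.
Reaction R at support B is upward at 0 m, arm 3.784 m → moment R × 3.784 counterclockwise.
For rotational equilibrium, R × 3.784 = 801.2, so R = 212 N.

R_B ≈ 212 N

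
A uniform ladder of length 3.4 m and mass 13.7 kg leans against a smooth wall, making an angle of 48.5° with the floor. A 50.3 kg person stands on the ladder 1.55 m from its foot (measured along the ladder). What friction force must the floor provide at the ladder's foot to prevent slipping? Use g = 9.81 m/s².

Taking torques about the foot of the ladder:
Ladder weight 13.7×9.81 = 134.4 N acts at 1.7 m along the ladder; its horizontal arm is 1.7·cos48.5° = 1.126 m → τ = 151.3 N·m clockwise.
Person: 50.3×9.81 = 493.4 N at 1.55 m → arm 1.027 m → τ = 506.7 N·m clockwise.
Wall normal N acts horizontally at the top; its moment arm is the height L sinθ = 3.4·sin48.5° = 2.546 m, counterclockwise.
Setting net torque to zero: N × 2.546 = 658 → N = 258 N.
ΣFx = 0: friction at the foot balances the wall's push, so f = N_wall = 258 N.

f ≈ 258 N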